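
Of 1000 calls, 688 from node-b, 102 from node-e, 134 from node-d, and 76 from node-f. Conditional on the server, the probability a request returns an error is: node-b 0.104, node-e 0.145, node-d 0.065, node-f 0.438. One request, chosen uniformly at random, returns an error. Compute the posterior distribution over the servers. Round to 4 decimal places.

Compute prior × likelihood for every hypothesis:
  node-b: 0.688 × 0.104 = 0.071552
  node-e: 0.102 × 0.145 = 0.01479
  node-d: 0.134 × 0.065 = 0.00871
  node-f: 0.076 × 0.438 = 0.033288
Total = 0.12834.
P(node-b | error) = 0.071552/0.12834 ≈ 0.5575
P(node-e | error) = 0.01479/0.12834 ≈ 0.1152
P(node-d | error) = 0.00871/0.12834 ≈ 0.0679
P(node-f | error) = 0.033288/0.12834 ≈ 0.2594

node-b 0.5575, node-e 0.1152, node-d 0.0679, node-f 0.2594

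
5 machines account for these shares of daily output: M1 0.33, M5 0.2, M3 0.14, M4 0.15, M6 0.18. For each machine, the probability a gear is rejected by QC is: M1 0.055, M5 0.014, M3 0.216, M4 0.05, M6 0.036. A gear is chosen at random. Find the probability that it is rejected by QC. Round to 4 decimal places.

Unnormalized posteriors (prior × likelihood):
  M1: 0.33 × 0.055 = 0.01815
  M5: 0.2 × 0.014 = 0.0028
  M3: 0.14 × 0.216 = 0.03024
  M4: 0.15 × 0.05 = 0.0075
  M6: 0.18 × 0.036 = 0.00648
P(rejected) = 0.01815 + 0.0028 + 0.03024 + 0.0075 + 0.00648 = 0.06517 → 0.0652.

0.0652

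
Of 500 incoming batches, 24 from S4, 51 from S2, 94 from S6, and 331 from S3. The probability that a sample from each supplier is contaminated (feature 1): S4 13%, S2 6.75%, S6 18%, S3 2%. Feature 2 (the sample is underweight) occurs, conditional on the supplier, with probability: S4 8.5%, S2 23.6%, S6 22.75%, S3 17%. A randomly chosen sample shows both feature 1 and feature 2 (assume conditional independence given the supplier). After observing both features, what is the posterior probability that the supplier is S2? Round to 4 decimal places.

By Bayes' rule, posterior ∝ prior × likelihood:
  S4: 0.048 × 0.13 × 0.085 = 0.0005304
  S2: 0.102 × 0.0675 × 0.236 = 0.00162486
  S6: 0.188 × 0.18 × 0.2275 = 0.0076986
  S3: 0.662 × 0.02 × 0.17 = 0.0022508
Sum = 0.01210466.
P(S2 | evidence) = 0.00162486 / 0.01210466 ≈ 0.1342.

0.1342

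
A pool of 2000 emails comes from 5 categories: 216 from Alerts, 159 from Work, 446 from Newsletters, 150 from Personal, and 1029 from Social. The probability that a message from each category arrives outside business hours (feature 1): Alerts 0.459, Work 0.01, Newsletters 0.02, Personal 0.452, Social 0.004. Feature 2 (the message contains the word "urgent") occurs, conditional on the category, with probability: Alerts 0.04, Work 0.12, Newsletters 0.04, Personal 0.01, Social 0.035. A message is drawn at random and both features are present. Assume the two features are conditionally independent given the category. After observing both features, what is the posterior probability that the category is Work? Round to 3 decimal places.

0.036

Prior × likelihood for each hypothesis:
  Alerts: 0.108 × 0.459 × 0.04 = 0.00198288
  Work: 0.0795 × 0.01 × 0.12 = 0.0000954
  Newsletters: 0.223 × 0.02 × 0.04 = 0.0001784
  Personal: 0.075 × 0.452 × 0.01 = 0.000339
  Social: 0.5145 × 0.004 × 0.035 = 0.00007203
Total = 0.00266771.
P(Work | evidence) = 0.0000954 / 0.00266771 ≈ 0.036.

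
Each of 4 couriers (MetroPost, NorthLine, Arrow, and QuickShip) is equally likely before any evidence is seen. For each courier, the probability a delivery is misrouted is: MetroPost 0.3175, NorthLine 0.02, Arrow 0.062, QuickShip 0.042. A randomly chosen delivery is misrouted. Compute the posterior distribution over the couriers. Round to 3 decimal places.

MetroPost 0.719, NorthLine 0.045, Arrow 0.140, QuickShip 0.095

Since the prior is uniform, the posterior is proportional to the likelihood:
  MetroPost: 0.3175
  NorthLine: 0.02
  Arrow: 0.062
  QuickShip: 0.042
Total = 0.4415.
P(MetroPost | misrouted) = 0.3175/0.4415 ≈ 0.719
P(NorthLine | misrouted) = 0.02/0.4415 ≈ 0.045
P(Arrow | misrouted) = 0.062/0.4415 ≈ 0.140
P(QuickShip | misrouted) = 0.042/0.4415 ≈ 0.095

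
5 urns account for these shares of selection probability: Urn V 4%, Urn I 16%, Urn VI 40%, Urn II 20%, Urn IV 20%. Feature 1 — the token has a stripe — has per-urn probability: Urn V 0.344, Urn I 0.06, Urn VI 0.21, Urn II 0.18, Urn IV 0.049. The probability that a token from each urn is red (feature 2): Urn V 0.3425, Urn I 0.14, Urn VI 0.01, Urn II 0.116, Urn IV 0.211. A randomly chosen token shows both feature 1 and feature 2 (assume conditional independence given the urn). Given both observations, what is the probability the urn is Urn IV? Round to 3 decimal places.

By Bayes' rule, posterior ∝ prior × likelihood:
  Urn V: 0.04 × 0.344 × 0.3425 = 0.0047128
  Urn I: 0.16 × 0.06 × 0.14 = 0.001344
  Urn VI: 0.4 × 0.21 × 0.01 = 0.00084
  Urn II: 0.2 × 0.18 × 0.116 = 0.004176
  Urn IV: 0.2 × 0.049 × 0.211 = 0.0020678
Sum = 0.0131406.
P(Urn IV | evidence) = 0.0020678 / 0.0131406 ≈ 0.157.

0.157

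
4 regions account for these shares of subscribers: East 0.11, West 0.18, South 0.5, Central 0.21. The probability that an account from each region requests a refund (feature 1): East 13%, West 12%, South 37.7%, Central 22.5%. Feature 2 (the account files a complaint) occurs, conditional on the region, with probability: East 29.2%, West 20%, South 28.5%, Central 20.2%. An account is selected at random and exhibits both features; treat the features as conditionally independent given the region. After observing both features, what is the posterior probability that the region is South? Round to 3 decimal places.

0.749

By Bayes' rule, posterior ∝ prior × likelihood:
  East: 0.11 × 0.13 × 0.292 = 0.0041756
  West: 0.18 × 0.12 × 0.2 = 0.00432
  South: 0.5 × 0.377 × 0.285 = 0.0537225
  Central: 0.21 × 0.225 × 0.202 = 0.0095445
Total = 0.0717626.
P(South | evidence) = 0.0537225 / 0.0717626 ≈ 0.749.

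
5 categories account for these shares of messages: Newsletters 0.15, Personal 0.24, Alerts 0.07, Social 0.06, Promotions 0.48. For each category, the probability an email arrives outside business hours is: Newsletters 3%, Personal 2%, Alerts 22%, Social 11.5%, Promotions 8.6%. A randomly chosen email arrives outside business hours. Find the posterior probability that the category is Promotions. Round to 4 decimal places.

0.5664

Unnormalized posteriors (prior × likelihood):
  Newsletters: 0.15 × 0.03 = 0.0045
  Personal: 0.24 × 0.02 = 0.0048
  Alerts: 0.07 × 0.22 = 0.0154
  Social: 0.06 × 0.115 = 0.0069
  Promotions: 0.48 × 0.086 = 0.04128
Normalizing constant = 0.07288.
P(Promotions | evidence) = 0.04128 / 0.07288 ≈ 0.5664.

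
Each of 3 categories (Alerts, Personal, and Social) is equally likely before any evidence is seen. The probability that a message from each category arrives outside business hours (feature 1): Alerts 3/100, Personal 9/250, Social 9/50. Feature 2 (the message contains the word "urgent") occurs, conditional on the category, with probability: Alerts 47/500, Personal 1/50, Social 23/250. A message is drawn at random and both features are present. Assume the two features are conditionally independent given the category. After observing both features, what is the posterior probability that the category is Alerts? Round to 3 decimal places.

Since the prior is uniform, the posterior is proportional to the likelihood:
  Alerts: 0.03 × 0.094 = 0.00282
  Personal: 0.036 × 0.02 = 0.00072
  Social: 0.18 × 0.092 = 0.01656
Total = 0.0201.
P(Alerts | evidence) = 0.00282 / 0.0201 ≈ 0.140.

0.140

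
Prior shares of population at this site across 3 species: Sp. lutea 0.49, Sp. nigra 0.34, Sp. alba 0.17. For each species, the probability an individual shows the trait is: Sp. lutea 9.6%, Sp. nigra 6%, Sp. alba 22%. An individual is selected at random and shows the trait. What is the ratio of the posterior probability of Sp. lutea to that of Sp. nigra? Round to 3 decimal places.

2.306

By Bayes' rule, posterior ∝ prior × likelihood:
  Sp. lutea: 0.49 × 0.096 = 0.04704
  Sp. nigra: 0.34 × 0.06 = 0.0204
  Sp. alba: 0.17 × 0.22 = 0.0374
Total = 0.10484.
The ratio is 0.04704 / 0.0204 (the normalizer cancels) = 2.306.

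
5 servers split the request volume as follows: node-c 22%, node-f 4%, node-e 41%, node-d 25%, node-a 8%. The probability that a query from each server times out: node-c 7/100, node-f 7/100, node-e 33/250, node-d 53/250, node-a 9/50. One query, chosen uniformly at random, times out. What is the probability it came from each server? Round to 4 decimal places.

Compute prior × likelihood for every hypothesis:
  node-c: 0.22 × 0.07 = 0.0154
  node-f: 0.04 × 0.07 = 0.0028
  node-e: 0.41 × 0.132 = 0.05412
  node-d: 0.25 × 0.212 = 0.053
  node-a: 0.08 × 0.18 = 0.0144
Sum = 0.13972.
P(node-c | timeout) = 0.0154/0.13972 ≈ 0.1102
P(node-f | timeout) = 0.0028/0.13972 ≈ 0.0200
P(node-e | timeout) = 0.05412/0.13972 ≈ 0.3873
P(node-d | timeout) = 0.053/0.13972 ≈ 0.3793
P(node-a | timeout) = 0.0144/0.13972 ≈ 0.1031
(Check: 0.1102+0.0200+0.3873+0.3793+0.1031 = 0.9999.)

node-c 0.1102, node-f 0.0200, node-e 0.3873, node-d 0.3793, node-a 0.1031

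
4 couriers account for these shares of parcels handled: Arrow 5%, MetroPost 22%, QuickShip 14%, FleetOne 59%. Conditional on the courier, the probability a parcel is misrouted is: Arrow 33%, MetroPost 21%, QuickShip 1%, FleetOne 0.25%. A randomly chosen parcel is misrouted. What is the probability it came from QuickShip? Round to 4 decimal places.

0.0213

Prior × likelihood for each hypothesis:
  Arrow: 0.05 × 0.33 = 0.0165
  MetroPost: 0.22 × 0.21 = 0.0462
  QuickShip: 0.14 × 0.01 = 0.0014
  FleetOne: 0.59 × 0.0025 = 0.001475
Normalizing constant = 0.065575.
P(QuickShip | evidence) = 0.0014 / 0.065575 ≈ 0.0213.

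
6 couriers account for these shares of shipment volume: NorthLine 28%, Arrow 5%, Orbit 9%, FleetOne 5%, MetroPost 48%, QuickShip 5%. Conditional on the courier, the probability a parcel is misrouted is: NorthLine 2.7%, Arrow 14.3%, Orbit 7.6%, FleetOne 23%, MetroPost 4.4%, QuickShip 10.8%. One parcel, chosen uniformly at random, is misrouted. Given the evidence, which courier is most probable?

Unnormalized posteriors (prior × likelihood):
  NorthLine: 0.28 × 0.027 = 0.00756
  Arrow: 0.05 × 0.143 = 0.00715
  Orbit: 0.09 × 0.076 = 0.00684
  FleetOne: 0.05 × 0.23 = 0.0115
  MetroPost: 0.48 × 0.044 = 0.02112
  QuickShip: 0.05 × 0.108 = 0.0054
Sum = 0.05957.
Largest term belongs to MetroPost, so MetroPost is most probable.

MetroPost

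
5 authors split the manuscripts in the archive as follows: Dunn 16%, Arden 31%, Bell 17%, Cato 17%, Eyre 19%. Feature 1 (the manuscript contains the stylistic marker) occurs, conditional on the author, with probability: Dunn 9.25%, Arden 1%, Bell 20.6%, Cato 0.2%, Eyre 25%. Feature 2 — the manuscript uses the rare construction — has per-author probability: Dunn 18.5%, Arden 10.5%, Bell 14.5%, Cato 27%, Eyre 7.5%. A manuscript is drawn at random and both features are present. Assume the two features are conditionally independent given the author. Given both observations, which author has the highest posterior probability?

Compute prior × likelihood for every hypothesis:
  Dunn: 0.16 × 0.0925 × 0.185 = 0.002738
  Arden: 0.31 × 0.01 × 0.105 = 0.0003255
  Bell: 0.17 × 0.206 × 0.145 = 0.0050779
  Cato: 0.17 × 0.002 × 0.27 = 0.0000918
  Eyre: 0.19 × 0.25 × 0.075 = 0.0035625
Normalizing constant = 0.0117957.
Largest term belongs to Bell, so Bell is most probable.

Bell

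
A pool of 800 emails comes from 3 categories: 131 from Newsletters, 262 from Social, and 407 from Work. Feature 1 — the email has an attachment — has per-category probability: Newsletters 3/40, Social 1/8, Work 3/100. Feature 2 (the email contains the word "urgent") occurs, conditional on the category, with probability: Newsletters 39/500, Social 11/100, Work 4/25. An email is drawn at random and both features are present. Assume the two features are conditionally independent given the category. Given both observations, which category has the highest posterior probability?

Prior × likelihood for each hypothesis:
  Newsletters: 0.16375 × 0.075 × 0.078 = 0.0009579375
  Social: 0.3275 × 0.125 × 0.11 = 0.004503125
  Work: 0.50875 × 0.03 × 0.16 = 0.002442
Total = 0.0079030625.
Largest term belongs to Social, so Social is most probable.

Social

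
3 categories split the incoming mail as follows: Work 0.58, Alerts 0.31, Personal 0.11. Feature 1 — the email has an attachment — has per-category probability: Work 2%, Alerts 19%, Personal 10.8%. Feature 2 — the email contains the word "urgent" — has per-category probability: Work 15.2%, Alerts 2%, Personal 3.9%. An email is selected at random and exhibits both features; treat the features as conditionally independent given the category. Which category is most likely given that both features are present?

Compute prior × likelihood for every hypothesis:
  Work: 0.58 × 0.02 × 0.152 = 0.0017632
  Alerts: 0.31 × 0.19 × 0.02 = 0.001178
  Personal: 0.11 × 0.108 × 0.039 = 0.00046332
Sum = 0.00340452.
Largest term belongs to Work, so Work is most probable.

Work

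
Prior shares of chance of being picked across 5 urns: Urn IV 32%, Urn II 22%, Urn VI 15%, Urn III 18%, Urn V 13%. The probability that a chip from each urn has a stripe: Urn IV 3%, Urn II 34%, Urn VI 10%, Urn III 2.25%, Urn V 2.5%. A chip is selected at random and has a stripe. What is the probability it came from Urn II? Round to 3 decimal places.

Compute prior × likelihood for every hypothesis:
  Urn IV: 0.32 × 0.03 = 0.0096
  Urn II: 0.22 × 0.34 = 0.0748
  Urn VI: 0.15 × 0.1 = 0.015
  Urn III: 0.18 × 0.0225 = 0.00405
  Urn V: 0.13 × 0.025 = 0.00325
Sum = 0.1067.
P(Urn II | evidence) = 0.0748 / 0.1067 ≈ 0.701.

0.701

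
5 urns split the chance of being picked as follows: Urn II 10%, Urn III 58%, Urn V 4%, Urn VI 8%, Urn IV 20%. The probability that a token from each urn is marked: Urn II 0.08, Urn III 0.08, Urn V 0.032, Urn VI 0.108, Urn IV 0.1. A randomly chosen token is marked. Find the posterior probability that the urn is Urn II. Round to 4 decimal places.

By Bayes' rule, posterior ∝ prior × likelihood:
  Urn II: 0.1 × 0.08 = 0.008
  Urn III: 0.58 × 0.08 = 0.0464
  Urn V: 0.04 × 0.032 = 0.00128
  Urn VI: 0.08 × 0.108 = 0.00864
  Urn IV: 0.2 × 0.1 = 0.02
Normalizing constant = 0.08432.
P(Urn II | evidence) = 0.008 / 0.08432 ≈ 0.0949.

0.0949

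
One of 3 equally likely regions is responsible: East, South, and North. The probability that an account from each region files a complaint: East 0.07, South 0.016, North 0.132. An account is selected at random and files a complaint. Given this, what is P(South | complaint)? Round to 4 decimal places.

0.0734

With a uniform prior (1/3 each), posterior ∝ likelihood:
  East: 0.07
  South: 0.016
  North: 0.132
Normalizing constant = 0.218.
P(South | evidence) = 0.016 / 0.218 ≈ 0.0734.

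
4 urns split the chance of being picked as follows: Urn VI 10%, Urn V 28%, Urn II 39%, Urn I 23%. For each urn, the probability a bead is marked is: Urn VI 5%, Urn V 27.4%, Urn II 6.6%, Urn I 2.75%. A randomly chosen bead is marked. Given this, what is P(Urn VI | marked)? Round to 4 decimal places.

By Bayes' rule, posterior ∝ prior × likelihood:
  Urn VI: 0.1 × 0.05 = 0.005
  Urn V: 0.28 × 0.274 = 0.07672
  Urn II: 0.39 × 0.066 = 0.02574
  Urn I: 0.23 × 0.0275 = 0.006325
Normalizing constant = 0.113785.
P(Urn VI | evidence) = 0.005 / 0.113785 ≈ 0.0439.

0.0439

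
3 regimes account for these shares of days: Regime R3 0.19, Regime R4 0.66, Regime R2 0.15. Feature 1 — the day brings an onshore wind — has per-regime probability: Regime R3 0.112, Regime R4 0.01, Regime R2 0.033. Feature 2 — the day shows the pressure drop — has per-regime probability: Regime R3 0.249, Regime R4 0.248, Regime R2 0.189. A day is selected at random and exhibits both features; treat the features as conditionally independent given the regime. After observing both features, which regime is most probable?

Compute prior × likelihood for every hypothesis:
  Regime R3: 0.19 × 0.112 × 0.249 = 0.00529872
  Regime R4: 0.66 × 0.01 × 0.248 = 0.0016368
  Regime R2: 0.15 × 0.033 × 0.189 = 0.00093555
Normalizing constant = 0.00787107.
Largest term belongs to Regime R3, so Regime R3 is most probable.

Regime R3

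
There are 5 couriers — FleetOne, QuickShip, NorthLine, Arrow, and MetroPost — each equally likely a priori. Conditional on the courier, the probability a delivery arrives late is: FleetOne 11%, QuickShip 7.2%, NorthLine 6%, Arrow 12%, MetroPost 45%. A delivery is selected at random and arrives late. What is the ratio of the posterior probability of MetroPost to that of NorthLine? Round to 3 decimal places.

7.500

With a uniform prior (1/5 each), posterior ∝ likelihood:
  FleetOne: 0.11
  QuickShip: 0.072
  NorthLine: 0.06
  Arrow: 0.12
  MetroPost: 0.45
Normalizing constant = 0.812.
The ratio is 0.45 / 0.06 (the normalizer cancels) = 7.500.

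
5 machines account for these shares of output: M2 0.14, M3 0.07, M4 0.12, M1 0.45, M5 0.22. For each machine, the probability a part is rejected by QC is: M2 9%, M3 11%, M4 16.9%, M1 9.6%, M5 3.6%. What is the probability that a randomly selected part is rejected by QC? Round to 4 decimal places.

0.0917

Prior × likelihood for each hypothesis:
  M2: 0.14 × 0.09 = 0.0126
  M3: 0.07 × 0.11 = 0.0077
  M4: 0.12 × 0.169 = 0.02028
  M1: 0.45 × 0.096 = 0.0432
  M5: 0.22 × 0.036 = 0.00792
P(rejected) = 0.0126 + 0.0077 + 0.02028 + 0.0432 + 0.00792 = 0.0917 → 0.0917.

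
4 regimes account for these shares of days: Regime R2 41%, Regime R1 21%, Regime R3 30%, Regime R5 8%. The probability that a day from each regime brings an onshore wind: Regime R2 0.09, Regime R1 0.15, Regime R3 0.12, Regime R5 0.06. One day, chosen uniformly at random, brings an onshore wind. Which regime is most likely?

Prior × likelihood for each hypothesis:
  Regime R2: 0.41 × 0.09 = 0.0369
  Regime R1: 0.21 × 0.15 = 0.0315
  Regime R3: 0.3 × 0.12 = 0.036
  Regime R5: 0.08 × 0.06 = 0.0048
Total = 0.1092.
Largest term belongs to Regime R2, so Regime R2 is most probable.

Regime R2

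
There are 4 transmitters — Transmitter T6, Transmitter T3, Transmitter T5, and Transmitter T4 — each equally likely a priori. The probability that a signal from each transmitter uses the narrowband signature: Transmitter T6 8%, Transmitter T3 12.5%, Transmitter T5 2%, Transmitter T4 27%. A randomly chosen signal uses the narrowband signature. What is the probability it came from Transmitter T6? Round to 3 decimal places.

Since the prior is uniform, the posterior is proportional to the likelihood:
  Transmitter T6: 0.08
  Transmitter T3: 0.125
  Transmitter T5: 0.02
  Transmitter T4: 0.27
Normalizing constant = 0.495.
P(Transmitter T6 | evidence) = 0.08 / 0.495 ≈ 0.162.

0.162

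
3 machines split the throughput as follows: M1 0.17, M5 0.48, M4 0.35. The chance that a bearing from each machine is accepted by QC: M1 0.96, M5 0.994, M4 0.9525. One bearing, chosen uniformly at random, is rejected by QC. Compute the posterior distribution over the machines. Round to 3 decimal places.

M1 0.259, M5 0.109, M4 0.632

Taking complements, P(rejected | each) = M1 0.04, M5 0.006, M4 0.0475.
Unnormalized posteriors (prior × likelihood):
  M1: 0.17 × 0.04 = 0.0068
  M5: 0.48 × 0.006 = 0.00288
  M4: 0.35 × 0.0475 = 0.016625
Normalizing constant = 0.026305.
P(M1 | rejected) = 0.0068/0.026305 ≈ 0.259
P(M5 | rejected) = 0.00288/0.026305 ≈ 0.109
P(M4 | rejected) = 0.016625/0.026305 ≈ 0.632
(Check: 0.259+0.109+0.632 = 1.000.)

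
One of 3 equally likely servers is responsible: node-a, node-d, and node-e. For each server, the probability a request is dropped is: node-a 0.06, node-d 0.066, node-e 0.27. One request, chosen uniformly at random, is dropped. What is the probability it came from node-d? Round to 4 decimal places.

0.1667

Since the prior is uniform, the posterior is proportional to the likelihood:
  node-a: 0.06
  node-d: 0.066
  node-e: 0.27
Sum = 0.396.
P(node-d | evidence) = 0.066 / 0.396 ≈ 0.1667.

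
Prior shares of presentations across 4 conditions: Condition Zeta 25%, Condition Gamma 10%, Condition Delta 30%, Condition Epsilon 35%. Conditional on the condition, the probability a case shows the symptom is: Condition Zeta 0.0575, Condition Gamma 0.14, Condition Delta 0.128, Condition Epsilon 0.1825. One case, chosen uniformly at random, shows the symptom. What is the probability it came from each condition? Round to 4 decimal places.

Compute prior × likelihood for every hypothesis:
  Condition Zeta: 0.25 × 0.0575 = 0.014375
  Condition Gamma: 0.1 × 0.14 = 0.014
  Condition Delta: 0.3 × 0.128 = 0.0384
  Condition Epsilon: 0.35 × 0.1825 = 0.063875
Total = 0.13065.
P(Condition Zeta | symptomatic) = 0.014375/0.13065 ≈ 0.1100
P(Condition Gamma | symptomatic) = 0.014/0.13065 ≈ 0.1072
P(Condition Delta | symptomatic) = 0.0384/0.13065 ≈ 0.2939
P(Condition Epsilon | symptomatic) = 0.063875/0.13065 ≈ 0.4889
(Check: 0.1100+0.1072+0.2939+0.4889 = 1.0000.)

Condition Zeta 0.1100, Condition Gamma 0.1072, Condition Delta 0.2939, Condition Epsilon 0.4889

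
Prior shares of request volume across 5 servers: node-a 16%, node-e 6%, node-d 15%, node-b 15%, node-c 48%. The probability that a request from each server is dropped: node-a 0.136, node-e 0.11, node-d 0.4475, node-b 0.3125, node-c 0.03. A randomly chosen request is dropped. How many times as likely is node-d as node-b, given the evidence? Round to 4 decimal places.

1.4320

Compute prior × likelihood for every hypothesis:
  node-a: 0.16 × 0.136 = 0.02176
  node-e: 0.06 × 0.11 = 0.0066
  node-d: 0.15 × 0.4475 = 0.067125
  node-b: 0.15 × 0.3125 = 0.046875
  node-c: 0.48 × 0.03 = 0.0144
Normalizing constant = 0.15676.
The ratio is 0.067125 / 0.046875 (the normalizer cancels) = 1.4320.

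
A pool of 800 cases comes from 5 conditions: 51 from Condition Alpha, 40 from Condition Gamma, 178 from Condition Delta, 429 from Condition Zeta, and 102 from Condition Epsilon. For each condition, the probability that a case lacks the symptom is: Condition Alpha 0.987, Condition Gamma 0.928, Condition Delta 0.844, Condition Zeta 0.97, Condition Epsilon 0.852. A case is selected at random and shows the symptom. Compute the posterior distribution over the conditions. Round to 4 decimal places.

Condition Alpha 0.0112, Condition Gamma 0.0486, Condition Delta 0.4684, Condition Zeta 0.2171, Condition Epsilon 0.2547

Taking complements, P(symptomatic | each) = Condition Alpha 0.013, Condition Gamma 0.072, Condition Delta 0.156, Condition Zeta 0.03, Condition Epsilon 0.148.
Unnormalized posteriors (prior × likelihood):
  Condition Alpha: 0.06375 × 0.013 = 0.00082875
  Condition Gamma: 0.05 × 0.072 = 0.0036
  Condition Delta: 0.2225 × 0.156 = 0.03471
  Condition Zeta: 0.53625 × 0.03 = 0.0160875
  Condition Epsilon: 0.1275 × 0.148 = 0.01887
Normalizing constant = 0.07409625.
P(Condition Alpha | symptomatic) = 0.00082875/0.07409625 ≈ 0.0112
P(Condition Gamma | symptomatic) = 0.0036/0.07409625 ≈ 0.0486
P(Condition Delta | symptomatic) = 0.03471/0.07409625 ≈ 0.4684
P(Condition Zeta | symptomatic) = 0.0160875/0.07409625 ≈ 0.2171
P(Condition Epsilon | symptomatic) = 0.01887/0.07409625 ≈ 0.2547
(Check: 0.0112+0.0486+0.4684+0.2171+0.2547 = 1.0000.)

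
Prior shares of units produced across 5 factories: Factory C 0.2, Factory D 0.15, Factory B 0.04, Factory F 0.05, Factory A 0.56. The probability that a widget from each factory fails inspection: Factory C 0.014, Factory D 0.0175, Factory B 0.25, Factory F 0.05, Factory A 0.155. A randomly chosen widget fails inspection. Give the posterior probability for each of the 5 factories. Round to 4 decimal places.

Factory C 0.0267, Factory D 0.0251, Factory B 0.0955, Factory F 0.0239, Factory A 0.8288

Compute prior × likelihood for every hypothesis:
  Factory C: 0.2 × 0.014 = 0.0028
  Factory D: 0.15 × 0.0175 = 0.002625
  Factory B: 0.04 × 0.25 = 0.01
  Factory F: 0.05 × 0.05 = 0.0025
  Factory A: 0.56 × 0.155 = 0.0868
Total = 0.104725.
P(Factory C | nonconforming) = 0.0028/0.104725 ≈ 0.0267
P(Factory D | nonconforming) = 0.002625/0.104725 ≈ 0.0251
P(Factory B | nonconforming) = 0.01/0.104725 ≈ 0.0955
P(Factory F | nonconforming) = 0.0025/0.104725 ≈ 0.0239
P(Factory A | nonconforming) = 0.0868/0.104725 ≈ 0.8288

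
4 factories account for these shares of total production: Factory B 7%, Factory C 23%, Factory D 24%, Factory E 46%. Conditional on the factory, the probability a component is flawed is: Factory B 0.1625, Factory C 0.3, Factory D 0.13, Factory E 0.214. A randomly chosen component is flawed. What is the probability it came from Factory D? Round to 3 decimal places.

Prior × likelihood for each hypothesis:
  Factory B: 0.07 × 0.1625 = 0.011375
  Factory C: 0.23 × 0.3 = 0.069
  Factory D: 0.24 × 0.13 = 0.0312
  Factory E: 0.46 × 0.214 = 0.09844
Total = 0.210015.
P(Factory D | evidence) = 0.0312 / 0.210015 ≈ 0.149.

0.149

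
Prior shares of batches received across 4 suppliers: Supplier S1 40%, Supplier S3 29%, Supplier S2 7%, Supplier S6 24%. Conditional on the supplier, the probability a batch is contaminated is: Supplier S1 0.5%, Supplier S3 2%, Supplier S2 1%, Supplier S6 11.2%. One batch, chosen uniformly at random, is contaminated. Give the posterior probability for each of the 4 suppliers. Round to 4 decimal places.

Supplier S1 0.0565, Supplier S3 0.1639, Supplier S2 0.0198, Supplier S6 0.7598

Prior × likelihood for each hypothesis:
  Supplier S1: 0.4 × 0.005 = 0.002
  Supplier S3: 0.29 × 0.02 = 0.0058
  Supplier S2: 0.07 × 0.01 = 0.0007
  Supplier S6: 0.24 × 0.112 = 0.02688
Total = 0.03538.
P(Supplier S1 | contaminated) = 0.002/0.03538 ≈ 0.0565
P(Supplier S3 | contaminated) = 0.0058/0.03538 ≈ 0.1639
P(Supplier S2 | contaminated) = 0.0007/0.03538 ≈ 0.0198
P(Supplier S6 | contaminated) = 0.02688/0.03538 ≈ 0.7598
(Check: 0.0565+0.1639+0.0198+0.7598 = 1.0000.)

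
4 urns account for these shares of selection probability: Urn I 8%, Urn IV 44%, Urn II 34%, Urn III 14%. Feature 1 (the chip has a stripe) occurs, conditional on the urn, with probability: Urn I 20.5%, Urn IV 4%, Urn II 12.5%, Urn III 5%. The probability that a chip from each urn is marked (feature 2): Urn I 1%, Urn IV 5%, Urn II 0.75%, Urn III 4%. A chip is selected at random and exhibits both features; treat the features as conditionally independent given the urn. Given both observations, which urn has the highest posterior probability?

Urn IV

Prior × likelihood for each hypothesis:
  Urn I: 0.08 × 0.205 × 0.01 = 0.000164
  Urn IV: 0.44 × 0.04 × 0.05 = 0.00088
  Urn II: 0.34 × 0.125 × 0.0075 = 0.00031875
  Urn III: 0.14 × 0.05 × 0.04 = 0.00028
Sum = 0.00164275.
Largest term belongs to Urn IV, so Urn IV is most probable.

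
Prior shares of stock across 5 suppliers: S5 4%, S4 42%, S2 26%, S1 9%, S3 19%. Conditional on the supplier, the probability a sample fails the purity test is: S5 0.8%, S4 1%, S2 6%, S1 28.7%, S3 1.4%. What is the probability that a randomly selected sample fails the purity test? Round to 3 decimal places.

Prior × likelihood for each hypothesis:
  S5: 0.04 × 0.008 = 0.00032
  S4: 0.42 × 0.01 = 0.0042
  S2: 0.26 × 0.06 = 0.0156
  S1: 0.09 × 0.287 = 0.02583
  S3: 0.19 × 0.014 = 0.00266
P(off-spec) = 0.00032 + 0.0042 + 0.0156 + 0.02583 + 0.00266 = 0.04861 → 0.049.

0.049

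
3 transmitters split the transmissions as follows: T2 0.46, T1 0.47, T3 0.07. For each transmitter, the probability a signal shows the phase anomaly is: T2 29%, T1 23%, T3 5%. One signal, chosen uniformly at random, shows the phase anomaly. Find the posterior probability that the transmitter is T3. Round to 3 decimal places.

0.014

Prior × likelihood for each hypothesis:
  T2: 0.46 × 0.29 = 0.1334
  T1: 0.47 × 0.23 = 0.1081
  T3: 0.07 × 0.05 = 0.0035
Sum = 0.245.
P(T3 | evidence) = 0.0035 / 0.245 ≈ 0.014.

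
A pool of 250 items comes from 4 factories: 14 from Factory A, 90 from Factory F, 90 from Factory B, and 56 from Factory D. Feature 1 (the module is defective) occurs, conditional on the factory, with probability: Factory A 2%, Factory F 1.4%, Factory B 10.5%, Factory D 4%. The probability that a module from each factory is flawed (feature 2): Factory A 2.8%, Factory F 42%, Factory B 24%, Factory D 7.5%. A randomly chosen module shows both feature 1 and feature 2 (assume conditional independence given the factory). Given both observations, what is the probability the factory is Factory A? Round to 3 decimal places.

Unnormalized posteriors (prior × likelihood):
  Factory A: 0.056 × 0.02 × 0.028 = 0.00003136
  Factory F: 0.36 × 0.014 × 0.42 = 0.0021168
  Factory B: 0.36 × 0.105 × 0.24 = 0.009072
  Factory D: 0.224 × 0.04 × 0.075 = 0.000672
Total = 0.01189216.
P(Factory A | evidence) = 0.00003136 / 0.01189216 ≈ 0.003.

0.003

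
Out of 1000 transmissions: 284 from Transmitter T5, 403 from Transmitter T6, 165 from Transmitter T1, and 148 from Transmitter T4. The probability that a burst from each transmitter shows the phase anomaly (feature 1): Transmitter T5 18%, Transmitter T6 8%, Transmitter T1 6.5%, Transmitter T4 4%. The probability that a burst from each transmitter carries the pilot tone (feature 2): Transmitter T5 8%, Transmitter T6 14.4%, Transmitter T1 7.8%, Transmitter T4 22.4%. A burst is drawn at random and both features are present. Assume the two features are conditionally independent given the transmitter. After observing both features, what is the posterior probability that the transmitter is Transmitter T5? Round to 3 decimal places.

Unnormalized posteriors (prior × likelihood):
  Transmitter T5: 0.284 × 0.18 × 0.08 = 0.0040896
  Transmitter T6: 0.403 × 0.08 × 0.144 = 0.00464256
  Transmitter T1: 0.165 × 0.065 × 0.078 = 0.00083655
  Transmitter T4: 0.148 × 0.04 × 0.224 = 0.00132608
Normalizing constant = 0.01089479.
P(Transmitter T5 | evidence) = 0.0040896 / 0.01089479 ≈ 0.375.

0.375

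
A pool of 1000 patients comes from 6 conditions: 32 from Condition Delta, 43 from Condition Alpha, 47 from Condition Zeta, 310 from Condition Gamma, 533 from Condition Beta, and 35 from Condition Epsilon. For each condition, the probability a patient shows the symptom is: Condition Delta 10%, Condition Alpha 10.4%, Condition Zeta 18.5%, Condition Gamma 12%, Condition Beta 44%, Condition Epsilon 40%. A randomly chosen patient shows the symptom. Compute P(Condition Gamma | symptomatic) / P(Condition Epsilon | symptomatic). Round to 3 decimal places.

By Bayes' rule, posterior ∝ prior × likelihood:
  Condition Delta: 0.032 × 0.1 = 0.0032
  Condition Alpha: 0.043 × 0.104 = 0.004472
  Condition Zeta: 0.047 × 0.185 = 0.008695
  Condition Gamma: 0.31 × 0.12 = 0.0372
  Condition Beta: 0.533 × 0.44 = 0.23452
  Condition Epsilon: 0.035 × 0.4 = 0.014
Normalizing constant = 0.302087.
The ratio is 0.0372 / 0.014 (the normalizer cancels) = 2.657.

2.657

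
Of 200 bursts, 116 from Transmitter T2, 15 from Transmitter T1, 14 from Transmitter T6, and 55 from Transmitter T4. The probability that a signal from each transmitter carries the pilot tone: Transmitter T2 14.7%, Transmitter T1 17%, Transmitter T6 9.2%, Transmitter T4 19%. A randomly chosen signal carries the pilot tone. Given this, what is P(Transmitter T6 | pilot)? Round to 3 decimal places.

0.041

Prior × likelihood for each hypothesis:
  Transmitter T2: 0.58 × 0.147 = 0.08526
  Transmitter T1: 0.075 × 0.17 = 0.01275
  Transmitter T6: 0.07 × 0.092 = 0.00644
  Transmitter T4: 0.275 × 0.19 = 0.05225
Total = 0.1567.
P(Transmitter T6 | evidence) = 0.00644 / 0.1567 ≈ 0.041.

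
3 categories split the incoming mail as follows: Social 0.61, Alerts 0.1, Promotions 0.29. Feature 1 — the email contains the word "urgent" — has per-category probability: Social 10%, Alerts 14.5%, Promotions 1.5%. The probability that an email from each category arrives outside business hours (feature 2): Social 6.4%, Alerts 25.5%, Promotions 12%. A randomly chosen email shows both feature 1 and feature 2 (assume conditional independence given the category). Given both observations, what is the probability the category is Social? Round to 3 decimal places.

0.481

Unnormalized posteriors (prior × likelihood):
  Social: 0.61 × 0.1 × 0.064 = 0.003904
  Alerts: 0.1 × 0.145 × 0.255 = 0.0036975
  Promotions: 0.29 × 0.015 × 0.12 = 0.000522
Sum = 0.0081235.
P(Social | evidence) = 0.003904 / 0.0081235 ≈ 0.481.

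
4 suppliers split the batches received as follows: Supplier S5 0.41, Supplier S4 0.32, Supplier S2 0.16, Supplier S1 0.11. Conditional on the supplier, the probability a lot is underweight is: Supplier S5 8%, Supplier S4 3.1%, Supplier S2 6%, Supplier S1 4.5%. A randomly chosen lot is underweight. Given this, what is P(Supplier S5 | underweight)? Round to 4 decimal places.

0.5727

By Bayes' rule, posterior ∝ prior × likelihood:
  Supplier S5: 0.41 × 0.08 = 0.0328
  Supplier S4: 0.32 × 0.031 = 0.00992
  Supplier S2: 0.16 × 0.06 = 0.0096
  Supplier S1: 0.11 × 0.045 = 0.00495
Total = 0.05727.
P(Supplier S5 | evidence) = 0.0328 / 0.05727 ≈ 0.5727.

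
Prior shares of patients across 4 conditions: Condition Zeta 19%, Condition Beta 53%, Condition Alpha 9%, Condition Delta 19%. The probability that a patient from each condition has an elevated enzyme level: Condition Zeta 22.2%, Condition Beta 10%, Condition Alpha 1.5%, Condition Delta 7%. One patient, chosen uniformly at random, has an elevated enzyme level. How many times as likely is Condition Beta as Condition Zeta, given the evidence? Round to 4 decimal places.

1.2565

Unnormalized posteriors (prior × likelihood):
  Condition Zeta: 0.19 × 0.222 = 0.04218
  Condition Beta: 0.53 × 0.1 = 0.053
  Condition Alpha: 0.09 × 0.015 = 0.00135
  Condition Delta: 0.19 × 0.07 = 0.0133
Normalizing constant = 0.10983.
The ratio is 0.053 / 0.04218 (the normalizer cancels) = 1.2565.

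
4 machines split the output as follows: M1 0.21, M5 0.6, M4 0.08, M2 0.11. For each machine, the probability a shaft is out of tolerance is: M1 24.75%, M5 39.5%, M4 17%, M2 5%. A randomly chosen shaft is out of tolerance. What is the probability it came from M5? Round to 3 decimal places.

Prior × likelihood for each hypothesis:
  M1: 0.21 × 0.2475 = 0.051975
  M5: 0.6 × 0.395 = 0.237
  M4: 0.08 × 0.17 = 0.0136
  M2: 0.11 × 0.05 = 0.0055
Normalizing constant = 0.308075.
P(M5 | evidence) = 0.237 / 0.308075 ≈ 0.769.

0.769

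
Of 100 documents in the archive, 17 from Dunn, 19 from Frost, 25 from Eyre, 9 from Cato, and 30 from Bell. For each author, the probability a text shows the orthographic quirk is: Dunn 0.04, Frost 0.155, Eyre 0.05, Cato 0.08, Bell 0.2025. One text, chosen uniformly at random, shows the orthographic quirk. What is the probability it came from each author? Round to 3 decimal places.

Unnormalized posteriors (prior × likelihood):
  Dunn: 0.17 × 0.04 = 0.0068
  Frost: 0.19 × 0.155 = 0.02945
  Eyre: 0.25 × 0.05 = 0.0125
  Cato: 0.09 × 0.08 = 0.0072
  Bell: 0.3 × 0.2025 = 0.06075
Total = 0.1167.
P(Dunn | quirk) = 0.0068/0.1167 ≈ 0.058
P(Frost | quirk) = 0.02945/0.1167 ≈ 0.252
P(Eyre | quirk) = 0.0125/0.1167 ≈ 0.107
P(Cato | quirk) = 0.0072/0.1167 ≈ 0.062
P(Bell | quirk) = 0.06075/0.1167 ≈ 0.521

Dunn 0.058, Frost 0.252, Eyre 0.107, Cato 0.062, Bell 0.521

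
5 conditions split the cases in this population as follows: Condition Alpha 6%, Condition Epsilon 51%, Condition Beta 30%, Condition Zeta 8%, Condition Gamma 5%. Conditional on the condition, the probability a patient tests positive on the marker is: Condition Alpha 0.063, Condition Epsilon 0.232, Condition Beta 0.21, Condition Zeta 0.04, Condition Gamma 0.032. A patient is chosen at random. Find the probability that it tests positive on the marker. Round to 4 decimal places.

Compute prior × likelihood for every hypothesis:
  Condition Alpha: 0.06 × 0.063 = 0.00378
  Condition Epsilon: 0.51 × 0.232 = 0.11832
  Condition Beta: 0.3 × 0.21 = 0.063
  Condition Zeta: 0.08 × 0.04 = 0.0032
  Condition Gamma: 0.05 × 0.032 = 0.0016
P(marker-positive) = 0.00378 + 0.11832 + 0.063 + 0.0032 + 0.0016 = 0.1899 → 0.1899.

0.1899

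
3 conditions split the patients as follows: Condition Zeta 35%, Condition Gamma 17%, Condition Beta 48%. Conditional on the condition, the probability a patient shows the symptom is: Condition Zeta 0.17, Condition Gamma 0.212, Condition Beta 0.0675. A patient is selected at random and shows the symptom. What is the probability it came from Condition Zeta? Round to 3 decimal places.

Unnormalized posteriors (prior × likelihood):
  Condition Zeta: 0.35 × 0.17 = 0.0595
  Condition Gamma: 0.17 × 0.212 = 0.03604
  Condition Beta: 0.48 × 0.0675 = 0.0324
Normalizing constant = 0.12794.
P(Condition Zeta | evidence) = 0.0595 / 0.12794 ≈ 0.465.

0.465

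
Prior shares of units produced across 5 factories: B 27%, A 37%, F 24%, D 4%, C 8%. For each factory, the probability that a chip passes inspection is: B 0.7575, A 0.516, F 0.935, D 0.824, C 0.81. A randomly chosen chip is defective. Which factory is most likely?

A

Taking complements, P(defective | each) = B 0.2425, A 0.484, F 0.065, D 0.176, C 0.19.
Unnormalized posteriors (prior × likelihood):
  B: 0.27 × 0.2425 = 0.065475
  A: 0.37 × 0.484 = 0.17908
  F: 0.24 × 0.065 = 0.0156
  D: 0.04 × 0.176 = 0.00704
  C: 0.08 × 0.19 = 0.0152
Normalizing constant = 0.282395.
Largest term belongs to A, so A is most probable.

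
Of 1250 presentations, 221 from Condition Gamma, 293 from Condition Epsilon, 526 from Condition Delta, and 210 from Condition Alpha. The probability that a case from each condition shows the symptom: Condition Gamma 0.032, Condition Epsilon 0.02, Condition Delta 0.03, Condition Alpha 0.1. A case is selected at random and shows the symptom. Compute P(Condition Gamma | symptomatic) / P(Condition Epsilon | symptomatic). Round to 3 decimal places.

1.207

Prior × likelihood for each hypothesis:
  Condition Gamma: 0.1768 × 0.032 = 0.0056576
  Condition Epsilon: 0.2344 × 0.02 = 0.004688
  Condition Delta: 0.4208 × 0.03 = 0.012624
  Condition Alpha: 0.168 × 0.1 = 0.0168
Sum = 0.0397696.
The ratio is 0.0056576 / 0.004688 (the normalizer cancels) = 1.207.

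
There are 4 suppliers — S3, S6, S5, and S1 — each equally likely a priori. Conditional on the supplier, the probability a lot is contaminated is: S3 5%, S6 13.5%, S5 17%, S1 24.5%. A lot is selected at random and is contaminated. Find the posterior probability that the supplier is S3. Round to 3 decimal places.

0.083

With a uniform prior (1/4 each), posterior ∝ likelihood:
  S3: 0.05
  S6: 0.135
  S5: 0.17
  S1: 0.245
Total = 0.6.
P(S3 | evidence) = 0.05 / 0.6 ≈ 0.083.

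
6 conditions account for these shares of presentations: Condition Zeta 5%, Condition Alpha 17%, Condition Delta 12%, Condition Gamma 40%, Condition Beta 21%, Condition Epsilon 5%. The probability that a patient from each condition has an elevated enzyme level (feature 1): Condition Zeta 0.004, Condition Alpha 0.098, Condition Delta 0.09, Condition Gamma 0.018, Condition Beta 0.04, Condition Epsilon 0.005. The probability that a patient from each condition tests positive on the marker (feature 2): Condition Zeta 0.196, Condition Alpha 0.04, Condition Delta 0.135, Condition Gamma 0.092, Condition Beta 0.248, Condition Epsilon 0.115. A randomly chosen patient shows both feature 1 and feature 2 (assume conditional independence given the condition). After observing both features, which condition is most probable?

Condition Beta

Prior × likelihood for each hypothesis:
  Condition Zeta: 0.05 × 0.004 × 0.196 = 0.0000392
  Condition Alpha: 0.17 × 0.098 × 0.04 = 0.0006664
  Condition Delta: 0.12 × 0.09 × 0.135 = 0.001458
  Condition Gamma: 0.4 × 0.018 × 0.092 = 0.0006624
  Condition Beta: 0.21 × 0.04 × 0.248 = 0.0020832
  Condition Epsilon: 0.05 × 0.005 × 0.115 = 0.00002875
Sum = 0.00493795.
Largest term belongs to Condition Beta, so Condition Beta is most probable.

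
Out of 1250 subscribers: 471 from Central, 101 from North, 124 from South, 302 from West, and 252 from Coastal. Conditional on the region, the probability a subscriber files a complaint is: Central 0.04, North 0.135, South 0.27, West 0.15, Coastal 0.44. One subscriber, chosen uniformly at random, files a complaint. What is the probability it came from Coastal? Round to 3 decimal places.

Compute prior × likelihood for every hypothesis:
  Central: 0.3768 × 0.04 = 0.015072
  North: 0.0808 × 0.135 = 0.010908
  South: 0.0992 × 0.27 = 0.026784
  West: 0.2416 × 0.15 = 0.03624
  Coastal: 0.2016 × 0.44 = 0.088704
Total = 0.177708.
P(Coastal | evidence) = 0.088704 / 0.177708 ≈ 0.499.

0.499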